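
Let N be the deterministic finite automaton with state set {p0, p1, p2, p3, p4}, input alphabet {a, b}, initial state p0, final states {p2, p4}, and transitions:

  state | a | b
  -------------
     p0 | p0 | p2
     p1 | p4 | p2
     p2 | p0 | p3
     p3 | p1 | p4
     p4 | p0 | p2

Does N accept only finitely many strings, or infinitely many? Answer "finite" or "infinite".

infinite

State p0 is reachable from the start and can reach an accepting state, and it lies on the cycle p0 → p0.
Traversing that cycle any number of times yields accepted strings of unbounded length, so the language is infinite.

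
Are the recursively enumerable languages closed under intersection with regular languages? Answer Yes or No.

Yes

First check the input against a DFA for the regular language; if it passes, run the recogniser for L and accept when it does.
So the recursively enumerable languages are closed under intersection with a regular language.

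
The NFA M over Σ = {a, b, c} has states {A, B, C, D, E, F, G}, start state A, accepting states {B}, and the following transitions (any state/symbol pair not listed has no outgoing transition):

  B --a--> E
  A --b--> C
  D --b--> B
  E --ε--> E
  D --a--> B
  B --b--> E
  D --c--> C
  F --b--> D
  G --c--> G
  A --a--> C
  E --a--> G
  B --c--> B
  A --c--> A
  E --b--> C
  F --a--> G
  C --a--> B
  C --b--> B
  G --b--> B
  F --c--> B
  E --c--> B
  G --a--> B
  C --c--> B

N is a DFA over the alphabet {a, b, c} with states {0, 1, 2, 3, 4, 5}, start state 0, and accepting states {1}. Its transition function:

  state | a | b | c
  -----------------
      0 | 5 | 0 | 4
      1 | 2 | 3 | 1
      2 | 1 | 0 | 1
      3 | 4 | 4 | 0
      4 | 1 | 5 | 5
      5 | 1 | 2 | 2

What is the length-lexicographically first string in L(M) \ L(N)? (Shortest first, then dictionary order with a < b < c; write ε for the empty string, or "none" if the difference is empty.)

ab

The string ab is accepted by M but not by N.
No shorter string lies in the difference, and ab is the lexicographically first length-2 string in L(M) \ L(N).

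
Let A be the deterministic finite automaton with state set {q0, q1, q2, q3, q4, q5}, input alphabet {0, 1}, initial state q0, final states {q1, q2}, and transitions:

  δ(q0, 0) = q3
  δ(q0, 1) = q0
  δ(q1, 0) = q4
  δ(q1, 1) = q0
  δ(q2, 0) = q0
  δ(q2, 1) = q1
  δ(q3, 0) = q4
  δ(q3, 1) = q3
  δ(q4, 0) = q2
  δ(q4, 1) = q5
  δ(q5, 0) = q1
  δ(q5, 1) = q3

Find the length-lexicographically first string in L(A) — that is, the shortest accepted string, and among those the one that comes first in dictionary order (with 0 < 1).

A breadth-first search from q0 reaches an accepting state first via the path q0 → q3 → q4 → q2 on input 000.
No string of length < 3 is accepted (BFS exhausts all shorter strings without reaching an accepting state), and 000 is the lexicographically least accepting string of length 3.

000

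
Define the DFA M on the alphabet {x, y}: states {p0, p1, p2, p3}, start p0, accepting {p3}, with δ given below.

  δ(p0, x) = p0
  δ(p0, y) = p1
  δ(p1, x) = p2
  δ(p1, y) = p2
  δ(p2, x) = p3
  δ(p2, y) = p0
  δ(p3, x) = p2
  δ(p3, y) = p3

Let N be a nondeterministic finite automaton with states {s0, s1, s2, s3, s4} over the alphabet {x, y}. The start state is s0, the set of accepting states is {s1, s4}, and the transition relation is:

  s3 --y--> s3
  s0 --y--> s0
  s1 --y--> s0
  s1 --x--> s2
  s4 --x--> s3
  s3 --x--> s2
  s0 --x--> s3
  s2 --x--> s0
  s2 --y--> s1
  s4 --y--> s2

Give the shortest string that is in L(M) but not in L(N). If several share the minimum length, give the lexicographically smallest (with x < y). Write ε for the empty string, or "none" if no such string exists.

The string yxx is accepted by M but not by N.
No shorter string lies in the difference, and yxx is the lexicographically first length-3 string in L(M) \ L(N).

yxx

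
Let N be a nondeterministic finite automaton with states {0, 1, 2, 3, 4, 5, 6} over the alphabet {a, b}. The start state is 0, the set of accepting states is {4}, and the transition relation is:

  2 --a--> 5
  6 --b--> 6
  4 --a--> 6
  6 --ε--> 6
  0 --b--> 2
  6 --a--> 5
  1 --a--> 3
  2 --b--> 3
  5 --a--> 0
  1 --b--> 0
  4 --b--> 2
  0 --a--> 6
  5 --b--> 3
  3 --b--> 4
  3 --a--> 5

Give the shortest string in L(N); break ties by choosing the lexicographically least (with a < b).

bbb

A breadth-first search from 0 reaches an accepting state first via the path 0 → 2 → 3 → 4 on input bbb.
No string of length < 3 is accepted (BFS exhausts all shorter strings without reaching an accepting state), and bbb is the lexicographically least accepting string of length 3.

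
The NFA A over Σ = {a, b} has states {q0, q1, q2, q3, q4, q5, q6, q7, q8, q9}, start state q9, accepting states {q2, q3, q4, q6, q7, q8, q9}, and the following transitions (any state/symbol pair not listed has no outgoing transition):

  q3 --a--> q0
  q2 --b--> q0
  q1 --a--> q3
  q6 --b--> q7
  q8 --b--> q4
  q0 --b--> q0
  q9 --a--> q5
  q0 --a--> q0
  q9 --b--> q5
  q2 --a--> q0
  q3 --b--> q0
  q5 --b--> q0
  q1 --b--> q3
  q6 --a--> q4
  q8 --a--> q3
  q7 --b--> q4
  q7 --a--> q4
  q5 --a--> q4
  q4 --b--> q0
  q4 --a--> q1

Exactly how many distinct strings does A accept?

7

The useful subgraph on states {q1, q3, q4, q5, q9} is acyclic, so L(A) is finite; the longest accepting path visits 5 useful states, giving maximum string length 4.
Counting accepting paths from q9 by length: 1 of length 0, 2 of length 2, 4 of length 4. Total 7.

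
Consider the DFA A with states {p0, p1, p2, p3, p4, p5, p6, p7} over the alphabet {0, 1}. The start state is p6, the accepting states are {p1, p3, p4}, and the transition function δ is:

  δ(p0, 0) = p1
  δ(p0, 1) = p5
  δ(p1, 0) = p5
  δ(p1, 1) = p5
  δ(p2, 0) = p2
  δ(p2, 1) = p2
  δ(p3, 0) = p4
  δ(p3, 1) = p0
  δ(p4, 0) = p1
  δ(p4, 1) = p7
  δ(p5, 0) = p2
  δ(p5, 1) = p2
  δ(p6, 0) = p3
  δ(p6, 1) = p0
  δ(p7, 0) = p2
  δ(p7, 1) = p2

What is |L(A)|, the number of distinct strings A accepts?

5

The useful subgraph on states {p0, p1, p3, p4, p6} is acyclic, so L(A) is finite; the longest accepting path visits 4 useful states, giving maximum string length 3.
Counting accepting paths from p6 by length: 1 of length 1, 2 of length 2, 2 of length 3. Total 5.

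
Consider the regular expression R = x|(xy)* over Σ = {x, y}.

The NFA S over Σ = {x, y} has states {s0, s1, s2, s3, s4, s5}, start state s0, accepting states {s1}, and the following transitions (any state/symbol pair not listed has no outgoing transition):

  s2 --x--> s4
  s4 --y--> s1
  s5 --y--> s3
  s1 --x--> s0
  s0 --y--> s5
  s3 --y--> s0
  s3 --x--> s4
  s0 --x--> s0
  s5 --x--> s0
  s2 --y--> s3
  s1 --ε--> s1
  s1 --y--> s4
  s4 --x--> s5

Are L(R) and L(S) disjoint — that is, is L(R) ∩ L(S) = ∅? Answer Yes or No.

Converting the expression R to a DFA (subset construction, then merging equivalent states) gives the minimal DFA with states {r0, r1, r2, r3, r4}, start state r0, accepting states {r0, r1, r3} and transitions r0: x→r1, y→r2; r1: x→r2, y→r3; r2: x→r2, y→r2; r3: x→r4, y→r2; r4: x→r2, y→r3.
Exploring the product automaton R × S from the start pair (r0, s0), following both machines on each input symbol, reaches 9 state pairs: (r0, s0), (r1, s0), (r2, s5), (r2, s0), (r3, s5), (r2, s3), (r4, s0), (r2, s4), (r2, s1).
R accepts in {r0, r1, r3} and S accepts in {s1}; no reachable pair has both components accepting, so no string drives both machines to acceptance simultaneously and L(R) ∩ L(S) = ∅.
So no string is accepted by both, and the intersection is empty.

Yes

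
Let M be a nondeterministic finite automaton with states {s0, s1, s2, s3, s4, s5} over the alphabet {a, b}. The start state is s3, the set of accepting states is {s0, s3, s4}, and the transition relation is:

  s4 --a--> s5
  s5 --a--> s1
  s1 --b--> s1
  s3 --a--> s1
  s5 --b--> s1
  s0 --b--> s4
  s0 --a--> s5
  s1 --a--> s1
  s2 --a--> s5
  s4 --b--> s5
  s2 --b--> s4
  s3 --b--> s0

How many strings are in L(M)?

3

The useful subgraph on states {s0, s3, s4} is acyclic, so L(M) is finite; the longest accepting path visits 3 useful states, giving maximum string length 2.
Counting accepting paths from s3 by length: 1 of length 0, 1 of length 1, 1 of length 2. Total 3.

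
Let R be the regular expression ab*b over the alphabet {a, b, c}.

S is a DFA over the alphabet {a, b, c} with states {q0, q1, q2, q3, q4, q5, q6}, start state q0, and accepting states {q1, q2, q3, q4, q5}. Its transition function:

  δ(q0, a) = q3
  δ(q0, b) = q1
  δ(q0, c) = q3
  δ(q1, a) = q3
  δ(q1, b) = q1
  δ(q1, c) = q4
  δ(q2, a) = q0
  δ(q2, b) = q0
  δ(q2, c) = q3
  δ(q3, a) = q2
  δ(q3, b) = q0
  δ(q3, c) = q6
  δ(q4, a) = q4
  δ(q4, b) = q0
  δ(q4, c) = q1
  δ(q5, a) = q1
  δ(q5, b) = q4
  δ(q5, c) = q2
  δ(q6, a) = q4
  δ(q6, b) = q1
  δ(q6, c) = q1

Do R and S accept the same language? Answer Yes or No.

The string ab is accepted by R but rejected by S.
So L(R) ≠ L(S).

No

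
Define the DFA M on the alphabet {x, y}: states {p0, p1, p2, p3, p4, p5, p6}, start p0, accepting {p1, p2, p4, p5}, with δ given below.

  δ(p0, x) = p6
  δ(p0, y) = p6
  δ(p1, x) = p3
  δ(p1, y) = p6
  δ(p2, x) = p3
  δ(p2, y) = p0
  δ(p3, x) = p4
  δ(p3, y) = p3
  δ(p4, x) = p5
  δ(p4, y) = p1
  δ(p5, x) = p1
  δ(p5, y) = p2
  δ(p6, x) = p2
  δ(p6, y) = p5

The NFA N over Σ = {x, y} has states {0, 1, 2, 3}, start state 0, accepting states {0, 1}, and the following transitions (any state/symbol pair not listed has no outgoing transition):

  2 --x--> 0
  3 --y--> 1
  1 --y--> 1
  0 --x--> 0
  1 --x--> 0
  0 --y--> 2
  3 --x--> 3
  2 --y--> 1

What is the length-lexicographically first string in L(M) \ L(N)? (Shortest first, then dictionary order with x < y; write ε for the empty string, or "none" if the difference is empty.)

The string xy is accepted by M but not by N.
No shorter string lies in the difference, and xy is the lexicographically first length-2 string in L(M) \ L(N).

xy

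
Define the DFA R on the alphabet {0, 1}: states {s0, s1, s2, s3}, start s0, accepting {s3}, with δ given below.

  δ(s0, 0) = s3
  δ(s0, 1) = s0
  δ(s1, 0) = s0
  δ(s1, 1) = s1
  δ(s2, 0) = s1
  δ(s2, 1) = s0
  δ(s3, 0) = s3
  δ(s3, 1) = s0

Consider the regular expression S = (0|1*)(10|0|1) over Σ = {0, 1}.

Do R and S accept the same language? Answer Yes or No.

No

The string 000 is accepted by R but rejected by S.
So L(R) ≠ L(S).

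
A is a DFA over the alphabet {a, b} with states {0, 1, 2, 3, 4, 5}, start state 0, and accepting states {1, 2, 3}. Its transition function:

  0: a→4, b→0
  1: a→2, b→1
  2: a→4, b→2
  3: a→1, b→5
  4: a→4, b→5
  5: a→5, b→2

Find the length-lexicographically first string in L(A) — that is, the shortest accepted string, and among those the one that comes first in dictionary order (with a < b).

abb

A breadth-first search from 0 reaches an accepting state first via the path 0 → 4 → 5 → 2 on input abb.
No string of length < 3 is accepted (BFS exhausts all shorter strings without reaching an accepting state), and abb is the lexicographically least accepting string of length 3.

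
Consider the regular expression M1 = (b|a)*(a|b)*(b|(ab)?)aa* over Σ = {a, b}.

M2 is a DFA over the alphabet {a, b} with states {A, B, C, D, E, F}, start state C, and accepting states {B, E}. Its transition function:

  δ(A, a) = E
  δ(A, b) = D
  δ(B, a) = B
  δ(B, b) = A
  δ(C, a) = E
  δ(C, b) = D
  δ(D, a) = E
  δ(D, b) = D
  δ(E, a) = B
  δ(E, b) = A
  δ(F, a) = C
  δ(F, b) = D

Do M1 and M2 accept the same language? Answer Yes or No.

Yes

Converting the expression M1 to a DFA (subset construction, then merging equivalent states) gives the minimal DFA with states {r0, r1}, start state r0, accepting states {r1} and transitions r0: a→r1, b→r0; r1: a→r1, b→r0.
Exploring the product automaton M1 × M2 from the start pair (r0, C), following both machines on each input symbol, reaches 5 state pairs: (r0, C), (r1, E), (r0, D), (r1, B), (r0, A).
M1 accepts in {r1} and M2 accepts in {B, E}. In every reachable pair the two components are either both accepting — (r1, E), (r1, B) — or both non-accepting, so no string is accepted by exactly one of the machines: L(M1) \ L(M2) and L(M2) \ L(M1) are both empty.
Hence every string is accepted by M1 iff it is accepted by M2, and the two languages coincide.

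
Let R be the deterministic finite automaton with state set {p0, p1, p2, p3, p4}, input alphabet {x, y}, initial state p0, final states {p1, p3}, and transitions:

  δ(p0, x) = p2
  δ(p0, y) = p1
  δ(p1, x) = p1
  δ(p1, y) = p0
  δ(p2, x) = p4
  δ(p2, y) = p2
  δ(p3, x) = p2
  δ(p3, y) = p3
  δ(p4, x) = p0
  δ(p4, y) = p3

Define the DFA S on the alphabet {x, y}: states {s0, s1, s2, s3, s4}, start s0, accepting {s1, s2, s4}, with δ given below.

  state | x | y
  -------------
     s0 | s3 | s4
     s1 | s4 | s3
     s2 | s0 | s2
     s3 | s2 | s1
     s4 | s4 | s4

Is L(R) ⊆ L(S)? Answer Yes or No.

The string xxyxxyy is in L(R) but not in L(S).
So L(R) ⊄ L(S).

No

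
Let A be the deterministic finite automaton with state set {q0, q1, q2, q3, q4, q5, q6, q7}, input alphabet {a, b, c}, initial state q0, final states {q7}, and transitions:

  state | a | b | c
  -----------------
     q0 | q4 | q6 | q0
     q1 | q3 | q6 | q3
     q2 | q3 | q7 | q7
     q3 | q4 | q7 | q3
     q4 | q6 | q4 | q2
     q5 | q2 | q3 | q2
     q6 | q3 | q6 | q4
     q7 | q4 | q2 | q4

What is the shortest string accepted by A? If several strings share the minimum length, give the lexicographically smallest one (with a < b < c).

acb

A breadth-first search from q0 reaches an accepting state first via the path q0 → q4 → q2 → q7 on input acb.
No string of length < 3 is accepted (BFS exhausts all shorter strings without reaching an accepting state), and acb is the lexicographically least accepting string of length 3.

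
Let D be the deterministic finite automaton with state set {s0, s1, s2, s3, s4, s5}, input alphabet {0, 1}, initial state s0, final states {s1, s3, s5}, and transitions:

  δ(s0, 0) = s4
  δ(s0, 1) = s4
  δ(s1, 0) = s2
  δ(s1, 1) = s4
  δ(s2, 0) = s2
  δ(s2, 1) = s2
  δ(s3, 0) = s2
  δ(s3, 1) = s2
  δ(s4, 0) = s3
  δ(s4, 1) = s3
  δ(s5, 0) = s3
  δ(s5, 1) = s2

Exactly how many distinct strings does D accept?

4

The useful subgraph on states {s0, s3, s4} is acyclic, so L(D) is finite; the longest accepting path visits 3 useful states, giving maximum string length 2.
Counting accepting paths from s0 by length: 4 of length 2. Total 4.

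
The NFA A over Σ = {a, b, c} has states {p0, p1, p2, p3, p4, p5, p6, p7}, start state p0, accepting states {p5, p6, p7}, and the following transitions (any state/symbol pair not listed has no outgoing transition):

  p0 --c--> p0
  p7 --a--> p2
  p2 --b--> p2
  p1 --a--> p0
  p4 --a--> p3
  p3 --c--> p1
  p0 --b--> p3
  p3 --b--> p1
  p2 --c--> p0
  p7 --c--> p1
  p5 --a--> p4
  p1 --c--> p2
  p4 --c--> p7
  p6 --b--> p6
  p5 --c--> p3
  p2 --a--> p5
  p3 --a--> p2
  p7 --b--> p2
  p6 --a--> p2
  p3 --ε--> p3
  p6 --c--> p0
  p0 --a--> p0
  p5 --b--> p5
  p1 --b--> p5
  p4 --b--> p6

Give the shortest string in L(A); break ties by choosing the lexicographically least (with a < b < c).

A breadth-first search from p0 reaches an accepting state first via the path p0 → p3 → p2 → p5 on input baa.
No string of length < 3 is accepted (BFS exhausts all shorter strings without reaching an accepting state), and baa is the lexicographically least accepting string of length 3.

baa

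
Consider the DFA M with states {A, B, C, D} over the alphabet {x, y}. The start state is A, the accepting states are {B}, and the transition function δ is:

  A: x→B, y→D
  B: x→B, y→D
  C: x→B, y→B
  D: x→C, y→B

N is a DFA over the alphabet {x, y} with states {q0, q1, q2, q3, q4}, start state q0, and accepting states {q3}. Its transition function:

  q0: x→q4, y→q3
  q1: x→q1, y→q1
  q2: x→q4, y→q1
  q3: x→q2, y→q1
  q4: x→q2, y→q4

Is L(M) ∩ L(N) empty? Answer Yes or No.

Exploring the product automaton M × N from the start pair (A, q0), following both machines on each input symbol, reaches 9 state pairs: (A, q0), (B, q4), (D, q3), (B, q2), (D, q4), (C, q2), (B, q1), (D, q1), (C, q1).
M accepts in {B} and N accepts in {q3}; no reachable pair has both components accepting, so no string drives both machines to acceptance simultaneously and L(M) ∩ L(N) = ∅.
So no string is accepted by both, and the intersection is empty.

Yes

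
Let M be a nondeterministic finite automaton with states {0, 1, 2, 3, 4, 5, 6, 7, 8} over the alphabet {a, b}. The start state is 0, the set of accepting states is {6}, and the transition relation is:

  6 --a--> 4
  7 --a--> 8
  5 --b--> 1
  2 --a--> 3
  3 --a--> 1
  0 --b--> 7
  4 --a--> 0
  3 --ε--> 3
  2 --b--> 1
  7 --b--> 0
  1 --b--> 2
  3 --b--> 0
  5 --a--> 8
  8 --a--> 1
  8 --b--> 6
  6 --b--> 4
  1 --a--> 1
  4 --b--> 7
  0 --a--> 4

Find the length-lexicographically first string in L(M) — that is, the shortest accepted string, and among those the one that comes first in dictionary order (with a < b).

bab

A breadth-first search from 0 reaches an accepting state first via the path 0 → 7 → 8 → 6 on input bab.
No string of length < 3 is accepted (BFS exhausts all shorter strings without reaching an accepting state), and bab is the lexicographically least accepting string of length 3.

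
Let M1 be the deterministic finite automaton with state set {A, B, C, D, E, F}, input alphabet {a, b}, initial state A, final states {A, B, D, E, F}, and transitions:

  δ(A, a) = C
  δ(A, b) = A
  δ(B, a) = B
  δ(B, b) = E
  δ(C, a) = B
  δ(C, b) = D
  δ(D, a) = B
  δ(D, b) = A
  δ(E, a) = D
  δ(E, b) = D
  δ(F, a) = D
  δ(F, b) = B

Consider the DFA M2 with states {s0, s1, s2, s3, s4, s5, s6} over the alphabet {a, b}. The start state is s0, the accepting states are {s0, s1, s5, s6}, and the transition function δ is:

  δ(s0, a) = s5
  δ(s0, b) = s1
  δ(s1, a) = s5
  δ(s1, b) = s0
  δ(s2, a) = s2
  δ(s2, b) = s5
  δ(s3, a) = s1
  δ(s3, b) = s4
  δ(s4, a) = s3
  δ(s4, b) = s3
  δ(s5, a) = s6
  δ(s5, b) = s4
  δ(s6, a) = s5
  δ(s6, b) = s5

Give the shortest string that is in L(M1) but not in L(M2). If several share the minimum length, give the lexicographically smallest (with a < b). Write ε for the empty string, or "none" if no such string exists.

The string ab is accepted by M1 but not by M2.
No shorter string lies in the difference, and ab is the lexicographically first length-2 string in L(M1) \ L(M2).

ab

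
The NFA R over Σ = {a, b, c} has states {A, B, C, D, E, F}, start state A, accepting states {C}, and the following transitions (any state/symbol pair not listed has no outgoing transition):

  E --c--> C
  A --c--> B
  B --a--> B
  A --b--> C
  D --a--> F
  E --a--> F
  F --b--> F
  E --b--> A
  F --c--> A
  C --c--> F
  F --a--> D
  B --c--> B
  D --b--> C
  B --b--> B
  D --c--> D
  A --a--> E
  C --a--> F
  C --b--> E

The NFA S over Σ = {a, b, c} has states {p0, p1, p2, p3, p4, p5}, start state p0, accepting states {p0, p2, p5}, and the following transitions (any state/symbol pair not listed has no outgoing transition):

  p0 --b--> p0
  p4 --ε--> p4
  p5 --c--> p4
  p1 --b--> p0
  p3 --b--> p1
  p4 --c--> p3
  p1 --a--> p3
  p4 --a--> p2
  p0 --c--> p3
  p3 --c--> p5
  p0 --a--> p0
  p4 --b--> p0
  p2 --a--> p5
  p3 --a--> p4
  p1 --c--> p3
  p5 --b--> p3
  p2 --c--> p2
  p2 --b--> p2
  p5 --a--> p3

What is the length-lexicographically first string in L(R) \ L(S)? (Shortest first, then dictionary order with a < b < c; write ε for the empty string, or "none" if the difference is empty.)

The string ac is accepted by R but not by S.
No shorter string lies in the difference, and ac is the lexicographically first length-2 string in L(R) \ L(S).

ac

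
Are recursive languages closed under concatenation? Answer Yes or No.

Yes

For an input of length n, try each of the n+1 split points, running the decider for L₁ on the prefix and the decider for L₂ on the suffix; accept if some split succeeds. Finitely many halting sub-runs, so this decides L₁L₂.
So the recursive languages are closed under concatenation.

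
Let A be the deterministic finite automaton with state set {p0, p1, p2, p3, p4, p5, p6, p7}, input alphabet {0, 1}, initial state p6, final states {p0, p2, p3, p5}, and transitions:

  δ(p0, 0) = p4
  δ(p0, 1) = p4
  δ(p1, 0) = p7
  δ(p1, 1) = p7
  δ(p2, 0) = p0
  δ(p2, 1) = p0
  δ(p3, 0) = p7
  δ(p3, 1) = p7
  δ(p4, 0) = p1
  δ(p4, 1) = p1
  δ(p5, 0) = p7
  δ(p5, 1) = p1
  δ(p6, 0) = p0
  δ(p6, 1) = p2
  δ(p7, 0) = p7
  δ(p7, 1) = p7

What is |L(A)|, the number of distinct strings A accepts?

4

The useful subgraph on states {p0, p2, p6} is acyclic, so L(A) is finite; the longest accepting path visits 3 useful states, giving maximum string length 2.
Counting accepting paths from p6 by length: 2 of length 1, 2 of length 2. Total 4.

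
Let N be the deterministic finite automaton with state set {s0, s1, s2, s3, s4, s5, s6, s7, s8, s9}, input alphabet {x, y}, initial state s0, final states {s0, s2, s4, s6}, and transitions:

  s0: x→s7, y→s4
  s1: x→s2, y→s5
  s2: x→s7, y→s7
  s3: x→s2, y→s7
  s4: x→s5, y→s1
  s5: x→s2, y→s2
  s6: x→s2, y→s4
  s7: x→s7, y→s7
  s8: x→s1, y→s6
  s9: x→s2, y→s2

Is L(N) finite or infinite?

finite

The useful states (reachable from s0 and able to reach an accepting state) are {s0, s1, s2, s4, s5}.
Restricted to these states the transition graph has no cycle, so every accepting path has bounded length and L is finite.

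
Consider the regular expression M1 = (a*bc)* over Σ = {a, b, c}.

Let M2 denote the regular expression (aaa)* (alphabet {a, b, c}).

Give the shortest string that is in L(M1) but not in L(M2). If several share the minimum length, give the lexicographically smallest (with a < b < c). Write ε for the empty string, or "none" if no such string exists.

bc

The string bc is accepted by M1 but not by M2.
No shorter string lies in the difference, and bc is the lexicographically first length-2 string in L(M1) \ L(M2).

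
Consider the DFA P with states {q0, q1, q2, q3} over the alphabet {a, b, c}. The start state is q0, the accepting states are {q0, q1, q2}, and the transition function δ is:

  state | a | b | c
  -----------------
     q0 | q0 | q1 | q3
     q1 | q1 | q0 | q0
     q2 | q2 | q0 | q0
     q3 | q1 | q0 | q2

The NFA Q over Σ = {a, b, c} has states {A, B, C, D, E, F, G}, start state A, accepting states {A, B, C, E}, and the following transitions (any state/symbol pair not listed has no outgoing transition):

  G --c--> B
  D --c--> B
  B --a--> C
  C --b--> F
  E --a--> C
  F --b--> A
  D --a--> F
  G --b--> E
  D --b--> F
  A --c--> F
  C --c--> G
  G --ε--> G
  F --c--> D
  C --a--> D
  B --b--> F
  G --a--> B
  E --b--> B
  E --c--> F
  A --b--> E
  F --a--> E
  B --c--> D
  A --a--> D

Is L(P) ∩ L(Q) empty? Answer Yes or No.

No

The empty string ε is accepted by both P and Q.
Hence L(P) ∩ L(Q) ≠ ∅.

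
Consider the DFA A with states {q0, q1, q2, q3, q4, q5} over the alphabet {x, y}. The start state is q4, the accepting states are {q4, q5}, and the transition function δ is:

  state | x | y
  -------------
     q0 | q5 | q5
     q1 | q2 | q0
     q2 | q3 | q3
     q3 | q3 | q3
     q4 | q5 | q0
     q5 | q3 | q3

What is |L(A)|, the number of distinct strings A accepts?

The useful subgraph on states {q0, q4, q5} is acyclic, so L(A) is finite; the longest accepting path visits 3 useful states, giving maximum string length 2.
Counting accepting paths from q4 by length: 1 of length 0, 1 of length 1, 2 of length 2. Total 4.

4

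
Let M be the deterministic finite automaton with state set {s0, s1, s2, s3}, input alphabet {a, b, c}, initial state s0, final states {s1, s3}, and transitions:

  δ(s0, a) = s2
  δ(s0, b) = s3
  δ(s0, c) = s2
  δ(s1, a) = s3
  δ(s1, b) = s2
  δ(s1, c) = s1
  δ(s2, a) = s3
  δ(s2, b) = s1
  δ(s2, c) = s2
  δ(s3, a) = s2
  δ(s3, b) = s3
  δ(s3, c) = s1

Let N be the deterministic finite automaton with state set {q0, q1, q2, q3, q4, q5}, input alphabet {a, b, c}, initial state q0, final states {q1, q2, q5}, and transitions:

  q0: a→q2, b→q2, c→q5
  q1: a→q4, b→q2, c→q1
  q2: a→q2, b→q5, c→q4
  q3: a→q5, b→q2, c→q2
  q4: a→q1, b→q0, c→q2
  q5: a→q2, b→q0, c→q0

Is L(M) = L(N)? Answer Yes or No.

No

The string bc is accepted by M but rejected by N.
So L(M) ≠ L(N).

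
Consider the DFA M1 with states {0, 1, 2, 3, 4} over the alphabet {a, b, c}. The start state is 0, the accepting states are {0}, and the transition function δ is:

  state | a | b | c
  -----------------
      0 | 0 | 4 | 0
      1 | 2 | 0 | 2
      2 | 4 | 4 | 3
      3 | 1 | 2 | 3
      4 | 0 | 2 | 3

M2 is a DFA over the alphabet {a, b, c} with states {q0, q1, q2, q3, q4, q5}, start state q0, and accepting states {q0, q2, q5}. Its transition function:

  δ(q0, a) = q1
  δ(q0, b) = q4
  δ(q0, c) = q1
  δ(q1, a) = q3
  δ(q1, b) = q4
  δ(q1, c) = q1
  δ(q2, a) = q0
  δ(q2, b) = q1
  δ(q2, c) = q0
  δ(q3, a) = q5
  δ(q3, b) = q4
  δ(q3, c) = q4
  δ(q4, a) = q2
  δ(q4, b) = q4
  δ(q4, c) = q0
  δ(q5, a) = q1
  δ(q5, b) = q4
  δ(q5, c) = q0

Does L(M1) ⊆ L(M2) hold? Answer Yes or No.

No

The string a is in L(M1) but not in L(M2).
So L(M1) ⊄ L(M2).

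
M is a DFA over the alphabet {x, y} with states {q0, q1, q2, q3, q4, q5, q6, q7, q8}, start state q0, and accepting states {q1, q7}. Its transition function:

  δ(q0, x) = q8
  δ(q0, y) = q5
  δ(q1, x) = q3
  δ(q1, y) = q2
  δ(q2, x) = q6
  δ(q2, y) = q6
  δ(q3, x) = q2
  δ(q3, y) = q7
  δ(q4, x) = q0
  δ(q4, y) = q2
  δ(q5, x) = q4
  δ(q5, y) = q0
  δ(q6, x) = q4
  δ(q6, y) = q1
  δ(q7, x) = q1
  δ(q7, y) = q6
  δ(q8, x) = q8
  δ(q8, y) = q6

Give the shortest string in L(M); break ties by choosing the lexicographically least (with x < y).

xyy

A breadth-first search from q0 reaches an accepting state first via the path q0 → q8 → q6 → q1 on input xyy.
No string of length < 3 is accepted (BFS exhausts all shorter strings without reaching an accepting state), and xyy is the lexicographically least accepting string of length 3.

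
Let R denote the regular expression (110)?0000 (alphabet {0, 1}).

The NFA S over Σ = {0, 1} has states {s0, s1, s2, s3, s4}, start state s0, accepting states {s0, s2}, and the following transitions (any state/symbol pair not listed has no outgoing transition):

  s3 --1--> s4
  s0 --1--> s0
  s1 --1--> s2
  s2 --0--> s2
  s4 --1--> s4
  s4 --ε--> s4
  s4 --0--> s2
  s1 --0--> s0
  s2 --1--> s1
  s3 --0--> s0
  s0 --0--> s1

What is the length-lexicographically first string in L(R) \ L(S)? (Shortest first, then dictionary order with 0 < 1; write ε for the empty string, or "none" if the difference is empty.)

The string 1100000 is accepted by R but not by S.
No shorter string lies in the difference, and 1100000 is the lexicographically first length-7 string in L(R) \ L(S).

1100000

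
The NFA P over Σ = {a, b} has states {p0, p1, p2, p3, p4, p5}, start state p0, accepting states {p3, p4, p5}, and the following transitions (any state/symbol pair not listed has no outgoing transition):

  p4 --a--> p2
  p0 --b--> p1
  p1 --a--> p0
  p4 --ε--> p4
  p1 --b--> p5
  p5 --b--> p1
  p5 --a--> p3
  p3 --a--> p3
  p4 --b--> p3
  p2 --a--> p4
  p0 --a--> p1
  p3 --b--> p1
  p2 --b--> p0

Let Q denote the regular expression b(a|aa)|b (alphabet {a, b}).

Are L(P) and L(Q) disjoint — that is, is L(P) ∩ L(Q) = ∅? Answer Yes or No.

Yes

Converting the expression Q to a DFA (subset construction, then merging equivalent states) gives the minimal DFA with states {q0, q1, q2, q3, q4}, start state q0, accepting states {q2, q3, q4} and transitions q0: a→q1, b→q2; q1: a→q1, b→q1; q2: a→q3, b→q1; q3: a→q4, b→q1; q4: a→q1, b→q1.
Exploring the product automaton P × Q from the start pair (p0, q0), following both machines on each input symbol, reaches 8 state pairs: (p0, q0), (p1, q1), (p1, q2), (p0, q1), (p5, q1), (p0, q3), (p3, q1), (p1, q4).
P accepts in {p3, p4, p5} and Q accepts in {q2, q3, q4}; no reachable pair has both components accepting, so no string drives both machines to acceptance simultaneously and L(P) ∩ L(Q) = ∅.
So no string is accepted by both, and the intersection is empty.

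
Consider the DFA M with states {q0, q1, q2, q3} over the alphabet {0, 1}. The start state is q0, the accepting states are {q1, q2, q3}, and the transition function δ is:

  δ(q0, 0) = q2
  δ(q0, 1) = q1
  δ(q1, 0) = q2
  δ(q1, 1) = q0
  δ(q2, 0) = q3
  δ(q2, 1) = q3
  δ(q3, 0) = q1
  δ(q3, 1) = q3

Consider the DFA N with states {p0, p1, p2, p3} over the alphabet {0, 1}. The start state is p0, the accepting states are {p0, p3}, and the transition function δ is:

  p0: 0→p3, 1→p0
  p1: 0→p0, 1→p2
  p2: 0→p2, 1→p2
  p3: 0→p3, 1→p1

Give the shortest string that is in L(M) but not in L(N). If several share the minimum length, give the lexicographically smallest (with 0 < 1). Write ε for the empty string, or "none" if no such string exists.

01

The string 01 is accepted by M but not by N.
No shorter string lies in the difference, and 01 is the lexicographically first length-2 string in L(M) \ L(N).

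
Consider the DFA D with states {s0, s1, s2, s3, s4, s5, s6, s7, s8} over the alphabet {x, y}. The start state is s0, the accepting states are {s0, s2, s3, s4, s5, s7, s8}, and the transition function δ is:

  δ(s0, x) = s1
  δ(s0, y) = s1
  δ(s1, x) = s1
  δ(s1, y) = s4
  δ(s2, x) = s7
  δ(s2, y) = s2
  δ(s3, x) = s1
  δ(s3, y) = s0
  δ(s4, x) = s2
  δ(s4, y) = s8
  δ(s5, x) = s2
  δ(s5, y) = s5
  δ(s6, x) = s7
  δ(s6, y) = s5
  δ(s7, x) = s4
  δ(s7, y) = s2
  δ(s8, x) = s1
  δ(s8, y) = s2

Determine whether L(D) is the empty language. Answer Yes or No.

No

The empty string ε is accepted: the run s0 ends in the accepting state s0.
Since at least one string is accepted, L(D) is not empty.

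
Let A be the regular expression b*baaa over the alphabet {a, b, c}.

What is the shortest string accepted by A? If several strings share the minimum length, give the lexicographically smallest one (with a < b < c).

By inspection of the expression, no string of length less than 4 matches, and baaa is the lexicographically first match of length 4.

baaa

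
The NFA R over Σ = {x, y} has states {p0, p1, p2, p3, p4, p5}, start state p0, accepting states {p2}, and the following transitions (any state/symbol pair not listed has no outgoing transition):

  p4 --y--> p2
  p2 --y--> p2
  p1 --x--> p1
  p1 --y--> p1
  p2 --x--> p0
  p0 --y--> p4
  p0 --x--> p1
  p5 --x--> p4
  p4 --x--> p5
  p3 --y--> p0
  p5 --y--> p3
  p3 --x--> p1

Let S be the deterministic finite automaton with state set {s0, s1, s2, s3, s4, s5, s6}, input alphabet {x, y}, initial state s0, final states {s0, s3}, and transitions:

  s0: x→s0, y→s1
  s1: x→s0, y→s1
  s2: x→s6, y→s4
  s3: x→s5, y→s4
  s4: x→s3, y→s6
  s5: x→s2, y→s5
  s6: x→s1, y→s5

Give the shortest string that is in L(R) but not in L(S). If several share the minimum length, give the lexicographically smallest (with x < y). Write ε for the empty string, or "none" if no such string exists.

The string yy is accepted by R but not by S.
No shorter string lies in the difference, and yy is the lexicographically first length-2 string in L(R) \ L(S).

yy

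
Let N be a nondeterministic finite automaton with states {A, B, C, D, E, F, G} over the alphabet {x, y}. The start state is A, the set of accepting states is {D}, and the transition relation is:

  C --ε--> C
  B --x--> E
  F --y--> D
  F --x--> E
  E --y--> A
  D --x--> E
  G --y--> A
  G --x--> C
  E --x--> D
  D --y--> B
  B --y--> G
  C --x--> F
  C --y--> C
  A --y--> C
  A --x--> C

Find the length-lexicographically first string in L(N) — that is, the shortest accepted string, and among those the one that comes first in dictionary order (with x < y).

A breadth-first search from A reaches an accepting state first via the path A → C → F → D on input xxy.
No string of length < 3 is accepted (BFS exhausts all shorter strings without reaching an accepting state), and xxy is the lexicographically least accepting string of length 3.

xxy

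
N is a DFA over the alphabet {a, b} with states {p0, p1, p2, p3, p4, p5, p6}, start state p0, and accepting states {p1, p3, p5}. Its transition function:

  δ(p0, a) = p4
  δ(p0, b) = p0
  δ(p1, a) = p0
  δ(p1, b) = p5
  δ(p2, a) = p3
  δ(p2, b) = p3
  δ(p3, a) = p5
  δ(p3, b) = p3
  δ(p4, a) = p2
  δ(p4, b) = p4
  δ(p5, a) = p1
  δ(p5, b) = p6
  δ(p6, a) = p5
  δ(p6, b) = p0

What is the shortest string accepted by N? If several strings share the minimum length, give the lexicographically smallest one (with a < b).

aaa

A breadth-first search from p0 reaches an accepting state first via the path p0 → p4 → p2 → p3 on input aaa.
No string of length < 3 is accepted (BFS exhausts all shorter strings without reaching an accepting state), and aaa is the lexicographically least accepting string of length 3.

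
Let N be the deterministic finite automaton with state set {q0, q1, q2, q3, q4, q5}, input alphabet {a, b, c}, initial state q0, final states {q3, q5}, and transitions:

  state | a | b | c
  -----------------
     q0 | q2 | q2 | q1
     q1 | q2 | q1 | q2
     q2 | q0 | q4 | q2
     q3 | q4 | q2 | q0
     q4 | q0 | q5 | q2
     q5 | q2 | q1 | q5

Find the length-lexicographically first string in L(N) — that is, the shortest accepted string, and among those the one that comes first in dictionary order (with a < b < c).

A breadth-first search from q0 reaches an accepting state first via the path q0 → q2 → q4 → q5 on input abb.
No string of length < 3 is accepted (BFS exhausts all shorter strings without reaching an accepting state), and abb is the lexicographically least accepting string of length 3.

abb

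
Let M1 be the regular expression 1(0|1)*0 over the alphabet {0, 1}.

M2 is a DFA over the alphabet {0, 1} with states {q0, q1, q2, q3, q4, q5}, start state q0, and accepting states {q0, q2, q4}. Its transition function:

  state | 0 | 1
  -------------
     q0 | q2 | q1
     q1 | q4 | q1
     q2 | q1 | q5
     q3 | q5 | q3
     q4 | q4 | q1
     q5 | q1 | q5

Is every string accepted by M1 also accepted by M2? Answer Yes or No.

Yes

Converting the expression M1 to a DFA (subset construction, then merging equivalent states) gives the minimal DFA with states {r0, r1, r2, r3}, start state r0, accepting states {r3} and transitions r0: 0→r1, 1→r2; r1: 0→r1, 1→r1; r2: 0→r3, 1→r2; r3: 0→r3, 1→r2.
Exploring the product automaton M1 × M2 from the start pair (r0, q0), following both machines on each input symbol, reaches 7 state pairs: (r0, q0), (r1, q2), (r2, q1), (r1, q1), (r1, q5), (r3, q4), (r1, q4).
M1 accepts in {r3} and M2 accepts in {q0, q2, q4}. The reachable pairs whose M1-component is accepting are (r3, q4); in each of them the M2-component is accepting too, so the product for L(M1) \ L(M2) (M1-component accepting, M2-component rejecting) has no reachable accepting pair and the difference is empty.
Hence every string in L(M1) is also in L(M2).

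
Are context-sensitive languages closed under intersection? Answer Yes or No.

An LBA keeps a copy of the input on a second track, runs the LBA for L₁, and if that accepts restores the input and runs the LBA for L₂; linear space suffices, so L₁ ∩ L₂ is context-sensitive.
So the context-sensitive languages are closed under intersection.

Yes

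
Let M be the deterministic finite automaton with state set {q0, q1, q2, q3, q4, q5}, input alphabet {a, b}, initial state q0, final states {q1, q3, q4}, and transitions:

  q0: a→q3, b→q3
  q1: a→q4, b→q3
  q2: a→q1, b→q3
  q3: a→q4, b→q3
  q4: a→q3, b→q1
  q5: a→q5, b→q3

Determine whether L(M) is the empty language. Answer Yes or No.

No

The string a is accepted: the run q0 → q3 ends in the accepting state q3.
Since at least one string is accepted, L(M) is not empty.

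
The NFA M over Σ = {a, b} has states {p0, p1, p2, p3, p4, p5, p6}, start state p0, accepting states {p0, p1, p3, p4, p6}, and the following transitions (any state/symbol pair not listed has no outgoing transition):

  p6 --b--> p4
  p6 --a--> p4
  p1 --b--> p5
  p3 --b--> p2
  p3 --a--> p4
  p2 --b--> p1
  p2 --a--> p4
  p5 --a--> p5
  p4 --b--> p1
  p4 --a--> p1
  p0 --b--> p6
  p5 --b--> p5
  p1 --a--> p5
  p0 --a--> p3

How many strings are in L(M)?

16

The useful subgraph on states {p0, p1, p2, p3, p4, p6} is acyclic, so L(M) is finite; the longest accepting path visits 5 useful states, giving maximum string length 4.
Counting accepting paths from p0 by length: 1 of length 0, 2 of length 1, 3 of length 2, 8 of length 3, 2 of length 4. Total 16.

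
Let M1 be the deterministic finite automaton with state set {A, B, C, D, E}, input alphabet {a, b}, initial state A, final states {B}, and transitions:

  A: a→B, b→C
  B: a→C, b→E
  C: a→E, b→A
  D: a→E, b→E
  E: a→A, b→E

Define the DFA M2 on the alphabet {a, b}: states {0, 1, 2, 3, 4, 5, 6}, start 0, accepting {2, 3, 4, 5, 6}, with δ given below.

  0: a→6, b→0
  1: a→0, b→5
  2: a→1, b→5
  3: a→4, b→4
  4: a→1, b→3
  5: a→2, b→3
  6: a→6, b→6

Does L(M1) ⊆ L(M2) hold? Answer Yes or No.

Yes

Exploring the product automaton M1 × M2 from the start pair (A, 0), following both machines on each input symbol, reaches 6 state pairs: (A, 0), (B, 6), (C, 0), (C, 6), (E, 6), (A, 6).
M1 accepts in {B} and M2 accepts in {2, 3, 4, 5, 6}. The reachable pairs whose M1-component is accepting are (B, 6); in each of them the M2-component is accepting too, so the product for L(M1) \ L(M2) (M1-component accepting, M2-component rejecting) has no reachable accepting pair and the difference is empty.
Hence every string in L(M1) is also in L(M2).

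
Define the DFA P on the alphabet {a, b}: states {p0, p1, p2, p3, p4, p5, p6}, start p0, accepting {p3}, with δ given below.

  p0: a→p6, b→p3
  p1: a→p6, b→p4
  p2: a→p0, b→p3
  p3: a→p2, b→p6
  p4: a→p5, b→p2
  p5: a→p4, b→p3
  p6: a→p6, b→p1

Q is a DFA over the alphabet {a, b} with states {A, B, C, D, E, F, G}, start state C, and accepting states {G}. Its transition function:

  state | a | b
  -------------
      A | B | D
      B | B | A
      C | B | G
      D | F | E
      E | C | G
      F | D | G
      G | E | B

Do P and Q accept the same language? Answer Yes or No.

Exploring the product automaton P × Q from the start pair (p0, C), following both machines on each input symbol, reaches 7 state pairs: (p0, C), (p6, B), (p3, G), (p1, A), (p2, E), (p4, D), (p5, F).
P accepts in {p3} and Q accepts in {G}. In every reachable pair the two components are either both accepting — (p3, G) — or both non-accepting, so no string is accepted by exactly one of the machines: L(P) \ L(Q) and L(Q) \ L(P) are both empty.
Hence every string is accepted by P iff it is accepted by Q, and the two languages coincide.

Yes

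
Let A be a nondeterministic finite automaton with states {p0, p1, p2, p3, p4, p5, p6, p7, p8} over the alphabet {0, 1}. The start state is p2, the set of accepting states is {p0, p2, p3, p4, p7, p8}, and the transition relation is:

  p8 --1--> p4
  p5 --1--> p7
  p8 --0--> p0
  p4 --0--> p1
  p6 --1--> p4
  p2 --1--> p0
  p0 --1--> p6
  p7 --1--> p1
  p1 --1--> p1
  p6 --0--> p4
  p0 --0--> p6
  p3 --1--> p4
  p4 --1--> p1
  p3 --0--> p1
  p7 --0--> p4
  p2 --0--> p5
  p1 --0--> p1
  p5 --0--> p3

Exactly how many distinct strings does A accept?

10

The useful subgraph on states {p0, p2, p3, p4, p5, p6, p7} is acyclic, so L(A) is finite; the longest accepting path visits 4 useful states, giving maximum string length 3.
Counting accepting paths from p2 by length: 1 of length 0, 1 of length 1, 2 of length 2, 6 of length 3. Total 10.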